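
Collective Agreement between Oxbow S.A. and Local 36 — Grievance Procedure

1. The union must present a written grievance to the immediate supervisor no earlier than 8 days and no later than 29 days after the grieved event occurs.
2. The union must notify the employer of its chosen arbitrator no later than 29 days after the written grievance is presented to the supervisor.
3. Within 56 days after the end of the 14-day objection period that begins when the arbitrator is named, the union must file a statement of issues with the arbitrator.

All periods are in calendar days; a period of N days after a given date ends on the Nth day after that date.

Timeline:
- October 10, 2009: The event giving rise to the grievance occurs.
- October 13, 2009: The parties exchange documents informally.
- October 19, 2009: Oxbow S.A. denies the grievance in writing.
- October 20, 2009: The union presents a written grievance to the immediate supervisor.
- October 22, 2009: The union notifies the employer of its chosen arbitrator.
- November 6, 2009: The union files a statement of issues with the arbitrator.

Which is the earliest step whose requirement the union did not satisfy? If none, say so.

(1) the permitted window runs from October 10, 2009 + 8 = October 18, 2009 to October 10, 2009 + 29 = November 8, 2009; October 20, 2009 falls inside that range.
(2) due by October 20, 2009 + 29 days = November 18, 2009; done October 22, 2009 — timely.
(3) due by November 5, 2009 + 56 days = December 31, 2009; completed November 6, 2009, before the deadline.

None — every step was satisfied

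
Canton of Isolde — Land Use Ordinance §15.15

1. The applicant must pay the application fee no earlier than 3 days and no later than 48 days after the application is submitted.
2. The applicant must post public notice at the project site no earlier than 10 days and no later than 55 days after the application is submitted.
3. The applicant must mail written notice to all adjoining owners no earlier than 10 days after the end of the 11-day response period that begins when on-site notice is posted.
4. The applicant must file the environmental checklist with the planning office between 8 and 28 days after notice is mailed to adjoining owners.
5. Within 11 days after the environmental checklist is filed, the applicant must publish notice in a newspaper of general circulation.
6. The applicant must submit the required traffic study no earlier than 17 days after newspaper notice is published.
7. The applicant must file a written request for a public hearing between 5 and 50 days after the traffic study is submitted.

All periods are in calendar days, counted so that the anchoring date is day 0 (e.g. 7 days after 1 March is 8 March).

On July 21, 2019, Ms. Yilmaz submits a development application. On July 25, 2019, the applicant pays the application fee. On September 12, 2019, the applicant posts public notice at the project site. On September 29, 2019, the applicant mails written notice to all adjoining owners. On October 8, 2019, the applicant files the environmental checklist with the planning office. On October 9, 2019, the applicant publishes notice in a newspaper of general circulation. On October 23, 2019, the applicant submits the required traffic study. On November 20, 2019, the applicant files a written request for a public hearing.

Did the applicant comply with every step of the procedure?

Step 1 — 3 and 48 days from July 21, 2019 (when the application is submitted) are July 24, 2019 and September 7, 2019 respectively; done July 25, 2019 — within the window.
Step 2 — 10 and 55 days from July 21, 2019 (when the application is submitted) are July 31, 2019 and September 14, 2019 respectively; done September 12, 2019, which is between those dates.
Step 3 — must wait 10 days from September 23, 2019 (end of the 11-day response period, which began when on-site notice is posted on September 12, 2019), so not before October 3, 2019; done September 29, 2019 — 4 days too early.
The analysis stops there.

No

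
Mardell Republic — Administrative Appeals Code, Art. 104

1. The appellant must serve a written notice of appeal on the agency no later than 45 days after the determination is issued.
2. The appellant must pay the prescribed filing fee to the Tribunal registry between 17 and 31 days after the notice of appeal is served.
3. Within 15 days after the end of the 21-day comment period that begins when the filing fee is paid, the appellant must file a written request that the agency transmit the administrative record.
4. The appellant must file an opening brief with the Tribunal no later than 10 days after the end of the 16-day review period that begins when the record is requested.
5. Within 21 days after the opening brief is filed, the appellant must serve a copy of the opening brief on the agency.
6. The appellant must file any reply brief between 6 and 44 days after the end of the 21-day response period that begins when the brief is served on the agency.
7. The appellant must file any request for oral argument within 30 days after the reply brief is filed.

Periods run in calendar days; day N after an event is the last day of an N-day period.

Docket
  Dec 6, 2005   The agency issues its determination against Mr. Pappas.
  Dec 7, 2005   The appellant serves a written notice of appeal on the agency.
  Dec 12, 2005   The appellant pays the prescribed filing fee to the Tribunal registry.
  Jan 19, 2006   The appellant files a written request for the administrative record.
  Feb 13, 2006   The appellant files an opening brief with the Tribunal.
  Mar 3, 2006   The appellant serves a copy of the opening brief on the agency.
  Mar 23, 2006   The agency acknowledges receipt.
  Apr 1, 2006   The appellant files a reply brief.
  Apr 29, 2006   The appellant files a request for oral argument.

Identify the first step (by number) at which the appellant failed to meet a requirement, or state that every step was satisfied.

Step 2

Step 1: 45 days after Dec 6, 2005 (when the determination is issued) is Jan 20, 2006; completed Dec 7, 2005, before the deadline.
Step 2: the window is 17–31 days after Dec 7, 2005 (when the notice of appeal is served), so Dec 24, 2005 through Jan 7, 2006; Dec 12, 2005 is 12 days too early.
No need to go further; step 2 was not satisfied.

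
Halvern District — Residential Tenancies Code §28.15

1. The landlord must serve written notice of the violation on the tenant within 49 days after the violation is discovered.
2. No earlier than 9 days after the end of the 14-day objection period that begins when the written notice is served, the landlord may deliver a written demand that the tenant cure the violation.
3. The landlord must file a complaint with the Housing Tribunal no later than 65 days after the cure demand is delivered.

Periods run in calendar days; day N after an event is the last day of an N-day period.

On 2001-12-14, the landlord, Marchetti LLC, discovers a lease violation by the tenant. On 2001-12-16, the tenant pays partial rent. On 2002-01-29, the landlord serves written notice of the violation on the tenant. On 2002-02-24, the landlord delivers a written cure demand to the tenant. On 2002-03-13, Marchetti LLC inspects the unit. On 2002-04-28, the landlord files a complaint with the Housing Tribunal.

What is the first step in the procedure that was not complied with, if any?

Step 1 — counting 49 days from 2001-12-14 (when the violation is discovered) gives a deadline of 2002-02-01; completed 2002-01-29, before the deadline.
Step 2 — must wait 9 days from 2002-02-12 (end of the 14-day objection period, which began when the written notice is served on 2002-01-29), so not before 2002-02-21; 2002-02-24 is on or after that date.
Step 3 — counting 65 days from 2002-02-24 (when the cure demand is delivered) gives a deadline of 2002-04-30; 2002-04-28 is within that limit.

None — every step was satisfied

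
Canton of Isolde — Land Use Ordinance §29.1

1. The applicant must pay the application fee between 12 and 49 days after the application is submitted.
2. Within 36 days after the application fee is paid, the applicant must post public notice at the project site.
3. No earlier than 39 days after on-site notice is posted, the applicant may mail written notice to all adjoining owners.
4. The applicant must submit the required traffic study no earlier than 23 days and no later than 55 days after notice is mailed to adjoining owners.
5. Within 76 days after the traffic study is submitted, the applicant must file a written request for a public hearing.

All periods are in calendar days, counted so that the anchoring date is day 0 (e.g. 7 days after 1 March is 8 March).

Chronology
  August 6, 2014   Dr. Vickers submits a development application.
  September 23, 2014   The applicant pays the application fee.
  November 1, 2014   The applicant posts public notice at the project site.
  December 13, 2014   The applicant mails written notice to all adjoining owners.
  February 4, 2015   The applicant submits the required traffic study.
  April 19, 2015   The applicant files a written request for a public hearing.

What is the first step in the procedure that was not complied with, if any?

Step 1: the window is 12–49 days after August 6, 2014 (when the application is submitted), so August 18, 2014 through September 24, 2014; September 23, 2014 falls inside that range.
Step 2: 36 days after September 23, 2014 (when the application fee is paid) is October 29, 2014; done November 1, 2014 — 3 days late.

Step 2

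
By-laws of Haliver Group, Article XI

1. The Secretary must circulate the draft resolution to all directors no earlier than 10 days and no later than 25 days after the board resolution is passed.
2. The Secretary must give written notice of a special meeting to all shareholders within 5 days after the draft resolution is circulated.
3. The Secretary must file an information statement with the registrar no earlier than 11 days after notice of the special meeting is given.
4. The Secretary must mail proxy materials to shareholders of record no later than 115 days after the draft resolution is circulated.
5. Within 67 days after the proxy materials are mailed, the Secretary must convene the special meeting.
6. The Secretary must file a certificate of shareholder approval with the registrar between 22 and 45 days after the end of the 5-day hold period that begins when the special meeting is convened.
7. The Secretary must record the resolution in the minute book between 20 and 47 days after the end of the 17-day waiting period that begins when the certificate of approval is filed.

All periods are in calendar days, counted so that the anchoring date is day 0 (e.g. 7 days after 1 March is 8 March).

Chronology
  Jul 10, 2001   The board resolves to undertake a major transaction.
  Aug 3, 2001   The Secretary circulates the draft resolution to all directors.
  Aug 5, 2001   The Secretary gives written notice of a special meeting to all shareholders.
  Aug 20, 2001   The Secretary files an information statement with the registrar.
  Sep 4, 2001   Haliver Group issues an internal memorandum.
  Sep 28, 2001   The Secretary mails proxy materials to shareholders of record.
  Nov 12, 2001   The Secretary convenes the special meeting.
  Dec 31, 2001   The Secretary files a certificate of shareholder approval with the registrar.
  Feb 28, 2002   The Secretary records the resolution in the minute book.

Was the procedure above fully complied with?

Step 1 — 10 and 25 days from Jul 10, 2001 (when the board resolution is passed) are Jul 20, 2001 and Aug 4, 2001 respectively; done Aug 3, 2001, which is between those dates.
Step 2 — counting 5 days from Aug 3, 2001 (when the draft resolution is circulated) gives a deadline of Aug 8, 2001; completed Aug 5, 2001, before the deadline.
Step 3 — must wait 11 days from Aug 5, 2001 (when notice of the special meeting is given), so not before Aug 16, 2001; done Aug 20, 2001, after the minimum wait.
Step 4 — counting 115 days from Aug 3, 2001 (when the draft resolution is circulated) gives a deadline of Nov 26, 2001; done Sep 28, 2001 — timely.
Step 5 — counting 67 days from Sep 28, 2001 (when the proxy materials are mailed) gives a deadline of Dec 4, 2001; done Nov 12, 2001 — timely.
Step 6 — 22 and 45 days from Nov 17, 2001 (end of the 5-day hold period, which began when the special meeting is convened on Nov 12, 2001) are Dec 9, 2001 and Jan 1, 2002 respectively; done Dec 31, 2001 — within the window.
Step 7 — 20 and 47 days from Jan 17, 2002 (end of the 17-day waiting period, which began when the certificate of approval is filed on Dec 31, 2001) are Feb 6, 2002 and Mar 5, 2002 respectively; done Feb 28, 2002 — within the window.

Yes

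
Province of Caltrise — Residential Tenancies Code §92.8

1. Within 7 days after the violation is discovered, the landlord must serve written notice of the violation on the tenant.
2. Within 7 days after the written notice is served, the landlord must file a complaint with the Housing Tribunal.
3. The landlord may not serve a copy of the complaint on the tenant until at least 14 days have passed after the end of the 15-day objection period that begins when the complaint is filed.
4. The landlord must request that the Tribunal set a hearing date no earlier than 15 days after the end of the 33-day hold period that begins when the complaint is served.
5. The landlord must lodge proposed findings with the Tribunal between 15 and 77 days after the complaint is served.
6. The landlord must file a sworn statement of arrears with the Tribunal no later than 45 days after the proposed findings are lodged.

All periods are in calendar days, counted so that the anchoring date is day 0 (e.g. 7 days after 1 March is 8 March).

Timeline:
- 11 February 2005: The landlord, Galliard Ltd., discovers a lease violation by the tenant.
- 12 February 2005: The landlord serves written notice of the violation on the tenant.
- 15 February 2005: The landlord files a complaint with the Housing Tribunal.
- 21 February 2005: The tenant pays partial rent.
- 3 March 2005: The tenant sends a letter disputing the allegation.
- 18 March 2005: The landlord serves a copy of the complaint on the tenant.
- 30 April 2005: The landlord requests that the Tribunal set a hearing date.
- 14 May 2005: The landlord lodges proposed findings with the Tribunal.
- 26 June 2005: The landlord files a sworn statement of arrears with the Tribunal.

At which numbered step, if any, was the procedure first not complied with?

Step 4

Step 1: 7 days after 11 February 2005 (when the violation is discovered) is 18 February 2005; 12 February 2005 is within that limit.
Step 2: 7 days after 12 February 2005 (when the written notice is served) is 19 February 2005; 15 February 2005 is within that limit.
Step 3: the earliest permitted date is 14 days after 2 March 2005 (end of the 15-day objection period, which began when the complaint is filed on 15 February 2005), i.e. 16 March 2005; done 18 March 2005 — permitted.
Step 4: the earliest permitted date is 15 days after 20 April 2005 (end of the 33-day hold period, which began when the complaint is served on 18 March 2005), i.e. 5 May 2005; acted on 30 April 2005, 5 days prematurely.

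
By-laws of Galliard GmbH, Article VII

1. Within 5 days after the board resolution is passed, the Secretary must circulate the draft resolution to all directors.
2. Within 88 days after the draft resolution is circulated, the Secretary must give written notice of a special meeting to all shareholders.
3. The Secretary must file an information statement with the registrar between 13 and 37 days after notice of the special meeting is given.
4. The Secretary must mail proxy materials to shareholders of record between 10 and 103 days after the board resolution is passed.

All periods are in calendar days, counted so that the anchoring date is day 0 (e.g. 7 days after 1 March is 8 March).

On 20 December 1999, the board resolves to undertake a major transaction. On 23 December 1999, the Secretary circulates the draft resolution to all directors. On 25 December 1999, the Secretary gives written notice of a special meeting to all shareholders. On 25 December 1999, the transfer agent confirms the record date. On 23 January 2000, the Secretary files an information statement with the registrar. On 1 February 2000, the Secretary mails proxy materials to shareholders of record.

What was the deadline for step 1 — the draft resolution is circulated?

Step 1 runs from 20 December 1999, when the board resolution is passed. 5 days after 20 December 1999 is 25 December 1999.

25 December 1999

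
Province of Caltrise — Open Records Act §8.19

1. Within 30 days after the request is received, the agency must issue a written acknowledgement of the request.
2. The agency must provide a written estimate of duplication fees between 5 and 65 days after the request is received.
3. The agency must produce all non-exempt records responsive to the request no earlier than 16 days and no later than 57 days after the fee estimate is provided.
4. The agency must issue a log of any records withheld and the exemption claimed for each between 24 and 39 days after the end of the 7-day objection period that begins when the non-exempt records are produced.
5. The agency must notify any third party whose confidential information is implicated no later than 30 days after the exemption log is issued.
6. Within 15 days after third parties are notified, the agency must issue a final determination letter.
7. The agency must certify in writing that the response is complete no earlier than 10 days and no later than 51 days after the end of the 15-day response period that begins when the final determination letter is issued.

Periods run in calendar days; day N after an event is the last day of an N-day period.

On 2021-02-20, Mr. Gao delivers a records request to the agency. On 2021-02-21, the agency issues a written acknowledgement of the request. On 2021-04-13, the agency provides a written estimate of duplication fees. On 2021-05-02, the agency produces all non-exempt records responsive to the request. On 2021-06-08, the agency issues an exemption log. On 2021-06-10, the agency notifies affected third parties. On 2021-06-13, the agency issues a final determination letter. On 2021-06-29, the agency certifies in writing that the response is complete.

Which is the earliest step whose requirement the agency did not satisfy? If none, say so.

Step 1 — counting 30 days from 2021-02-20 (when the request is received) gives a deadline of 2021-03-22; 2021-02-21 is within that limit.
Step 2 — 5 and 65 days from 2021-02-20 (when the request is received) are 2021-02-25 and 2021-04-26 respectively; done 2021-04-13 — within the window.
Step 3 — 16 and 57 days from 2021-04-13 (when the fee estimate is provided) are 2021-04-29 and 2021-06-09 respectively; 2021-05-02 falls inside that range.
Step 4 — 24 and 39 days from 2021-05-09 (end of the 7-day objection period, which began when the non-exempt records are produced on 2021-05-02) are 2021-06-02 and 2021-06-17 respectively; done 2021-06-08 — within the window.
Step 5 — counting 30 days from 2021-06-08 (when the exemption log is issued) gives a deadline of 2021-07-08; done 2021-06-10 — timely.
Step 6 — counting 15 days from 2021-06-10 (when third parties are notified) gives a deadline of 2021-06-25; completed 2021-06-13, before the deadline.
Step 7 — 10 and 51 days from 2021-06-28 (end of the 15-day response period, which began when the final determination letter is issued on 2021-06-13) are 2021-07-08 and 2021-08-18 respectively; 2021-06-29 is 9 days too early.

Step 7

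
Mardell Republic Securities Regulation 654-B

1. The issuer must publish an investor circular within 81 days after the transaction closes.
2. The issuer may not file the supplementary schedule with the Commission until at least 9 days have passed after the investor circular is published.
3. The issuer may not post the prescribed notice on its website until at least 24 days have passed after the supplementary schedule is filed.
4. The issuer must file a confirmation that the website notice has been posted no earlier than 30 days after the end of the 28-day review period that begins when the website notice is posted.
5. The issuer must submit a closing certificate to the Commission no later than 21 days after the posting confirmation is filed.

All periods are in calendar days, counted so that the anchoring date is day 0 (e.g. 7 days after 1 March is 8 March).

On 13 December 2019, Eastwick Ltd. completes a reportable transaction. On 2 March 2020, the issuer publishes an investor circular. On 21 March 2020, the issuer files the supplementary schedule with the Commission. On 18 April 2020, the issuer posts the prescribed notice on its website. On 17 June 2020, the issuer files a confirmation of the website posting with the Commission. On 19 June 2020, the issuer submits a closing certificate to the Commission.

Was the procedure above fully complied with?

(1) due by 13 December 2019 + 81 days = 3 March 2020; done 2 March 2020 — timely.
(2) permitted from 2 March 2020 + 9 days = 11 March 2020 onward; done 21 March 2020 — permitted.
(3) permitted from 21 March 2020 + 24 days = 14 April 2020 onward; done 18 April 2020, after the minimum wait.
(4) permitted from 16 May 2020 + 30 days = 15 June 2020 onward; done 17 June 2020, after the minimum wait.
(5) due by 17 June 2020 + 21 days = 8 July 2020; done 19 June 2020 — timely.

Yes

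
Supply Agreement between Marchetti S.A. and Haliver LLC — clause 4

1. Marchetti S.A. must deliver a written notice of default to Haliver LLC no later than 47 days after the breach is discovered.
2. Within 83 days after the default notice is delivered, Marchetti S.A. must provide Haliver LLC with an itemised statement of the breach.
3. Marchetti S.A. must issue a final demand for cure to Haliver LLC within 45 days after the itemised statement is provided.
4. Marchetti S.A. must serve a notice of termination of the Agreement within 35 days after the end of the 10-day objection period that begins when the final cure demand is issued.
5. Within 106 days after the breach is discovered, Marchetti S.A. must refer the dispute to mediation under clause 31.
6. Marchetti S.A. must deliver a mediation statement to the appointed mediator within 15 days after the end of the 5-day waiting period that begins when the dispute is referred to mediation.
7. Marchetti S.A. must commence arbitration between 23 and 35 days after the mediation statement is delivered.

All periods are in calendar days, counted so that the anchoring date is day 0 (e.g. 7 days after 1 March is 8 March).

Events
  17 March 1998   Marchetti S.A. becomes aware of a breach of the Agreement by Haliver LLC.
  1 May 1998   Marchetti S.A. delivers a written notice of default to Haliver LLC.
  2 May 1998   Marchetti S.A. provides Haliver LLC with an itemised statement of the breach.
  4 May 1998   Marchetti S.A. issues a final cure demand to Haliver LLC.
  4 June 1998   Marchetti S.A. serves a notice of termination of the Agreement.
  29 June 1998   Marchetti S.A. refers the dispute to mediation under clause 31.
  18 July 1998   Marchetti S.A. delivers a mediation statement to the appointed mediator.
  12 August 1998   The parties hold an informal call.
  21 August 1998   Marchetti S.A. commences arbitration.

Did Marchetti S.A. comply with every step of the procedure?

Yes

Step 1 — counting 47 days from 17 March 1998 (when the breach is discovered) gives a deadline of 3 May 1998; 1 May 1998 is within that limit.
Step 2 — counting 83 days from 1 May 1998 (when the default notice is delivered) gives a deadline of 23 July 1998; completed 2 May 1998, before the deadline.
Step 3 — counting 45 days from 2 May 1998 (when the itemised statement is provided) gives a deadline of 16 June 1998; completed 4 May 1998, before the deadline.
Step 4 — counting 35 days from 14 May 1998 (end of the 10-day objection period, which began when the final cure demand is issued on 4 May 1998) gives a deadline of 18 June 1998; completed 4 June 1998, before the deadline.
Step 5 — counting 106 days from 17 March 1998 (when the breach is discovered) gives a deadline of 1 July 1998; 29 June 1998 is within that limit.
Step 6 — counting 15 days from 4 July 1998 (end of the 5-day waiting period, which began when the dispute is referred to mediation on 29 June 1998) gives a deadline of 19 July 1998; done 18 July 1998 — timely.
Step 7 — 23 and 35 days from 18 July 1998 (when the mediation statement is delivered) are 10 August 1998 and 22 August 1998 respectively; done 21 August 1998 — within the window.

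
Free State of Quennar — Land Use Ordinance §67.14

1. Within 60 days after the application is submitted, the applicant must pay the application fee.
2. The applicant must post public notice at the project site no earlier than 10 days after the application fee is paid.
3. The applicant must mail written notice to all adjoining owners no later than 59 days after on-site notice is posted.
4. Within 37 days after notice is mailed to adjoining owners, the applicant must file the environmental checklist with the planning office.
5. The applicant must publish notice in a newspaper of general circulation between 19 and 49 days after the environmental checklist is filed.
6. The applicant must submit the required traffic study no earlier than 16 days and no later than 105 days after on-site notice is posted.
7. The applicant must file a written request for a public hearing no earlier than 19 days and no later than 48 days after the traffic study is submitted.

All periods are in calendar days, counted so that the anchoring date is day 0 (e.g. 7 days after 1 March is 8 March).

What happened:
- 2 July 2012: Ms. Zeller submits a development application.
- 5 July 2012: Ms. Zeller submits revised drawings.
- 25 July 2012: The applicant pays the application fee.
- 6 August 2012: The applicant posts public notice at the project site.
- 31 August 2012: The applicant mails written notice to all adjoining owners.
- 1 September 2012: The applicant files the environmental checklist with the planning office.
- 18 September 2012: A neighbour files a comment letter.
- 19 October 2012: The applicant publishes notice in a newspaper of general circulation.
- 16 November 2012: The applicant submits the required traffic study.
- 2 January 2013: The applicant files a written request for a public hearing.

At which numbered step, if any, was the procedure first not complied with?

Step 1: 60 days after 2 July 2012 (when the application is submitted) is 31 August 2012; completed 25 July 2012, before the deadline.
Step 2: the earliest permitted date is 10 days after 25 July 2012 (when the application fee is paid), i.e. 4 August 2012; done 6 August 2012 — permitted.
Step 3: 59 days after 6 August 2012 (when on-site notice is posted) is 4 October 2012; done 31 August 2012 — timely.
Step 4: 37 days after 31 August 2012 (when notice is mailed to adjoining owners) is 7 October 2012; completed 1 September 2012, before the deadline.
Step 5: the window is 19–49 days after 1 September 2012 (when the environmental checklist is filed), so 20 September 2012 through 20 October 2012; done 19 October 2012, which is between those dates.
Step 6: the window is 16–105 days after 6 August 2012 (when on-site notice is posted), so 22 August 2012 through 19 November 2012; 16 November 2012 falls inside that range.
Step 7: the window is 19–48 days after 16 November 2012 (when the traffic study is submitted), so 5 December 2012 through 3 January 2013; done 2 January 2013, which is between those dates.

None — every step was satisfied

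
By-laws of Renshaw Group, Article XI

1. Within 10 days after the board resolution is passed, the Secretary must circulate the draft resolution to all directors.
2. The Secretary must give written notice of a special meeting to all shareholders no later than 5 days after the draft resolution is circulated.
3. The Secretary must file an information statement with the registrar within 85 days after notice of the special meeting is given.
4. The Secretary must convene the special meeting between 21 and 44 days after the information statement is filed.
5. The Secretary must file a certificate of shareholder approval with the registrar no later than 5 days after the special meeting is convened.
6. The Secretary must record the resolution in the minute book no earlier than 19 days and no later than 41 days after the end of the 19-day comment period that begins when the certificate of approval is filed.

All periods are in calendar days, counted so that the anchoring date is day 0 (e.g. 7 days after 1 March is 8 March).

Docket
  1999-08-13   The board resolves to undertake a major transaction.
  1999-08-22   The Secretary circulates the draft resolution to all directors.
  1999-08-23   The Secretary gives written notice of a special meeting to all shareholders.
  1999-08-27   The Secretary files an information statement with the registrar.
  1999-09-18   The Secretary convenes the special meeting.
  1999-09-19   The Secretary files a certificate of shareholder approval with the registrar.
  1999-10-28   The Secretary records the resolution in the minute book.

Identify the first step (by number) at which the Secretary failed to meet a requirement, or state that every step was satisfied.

(1) due by 1999-08-13 + 10 days = 1999-08-23; 1999-08-22 is within that limit.
(2) due by 1999-08-22 + 5 days = 1999-08-27; 1999-08-23 is within that limit.
(3) due by 1999-08-23 + 85 days = 1999-11-16; completed 1999-08-27, before the deadline.
(4) the permitted window runs from 1999-08-27 + 21 = 1999-09-17 to 1999-08-27 + 44 = 1999-10-10; done 1999-09-18, which is between those dates.
(5) due by 1999-09-18 + 5 days = 1999-09-23; completed 1999-09-19, before the deadline.
(6) the permitted window runs from 1999-10-08 + 19 = 1999-10-27 to 1999-10-08 + 41 = 1999-11-18; done 1999-10-28 — within the window.

None — every step was satisfied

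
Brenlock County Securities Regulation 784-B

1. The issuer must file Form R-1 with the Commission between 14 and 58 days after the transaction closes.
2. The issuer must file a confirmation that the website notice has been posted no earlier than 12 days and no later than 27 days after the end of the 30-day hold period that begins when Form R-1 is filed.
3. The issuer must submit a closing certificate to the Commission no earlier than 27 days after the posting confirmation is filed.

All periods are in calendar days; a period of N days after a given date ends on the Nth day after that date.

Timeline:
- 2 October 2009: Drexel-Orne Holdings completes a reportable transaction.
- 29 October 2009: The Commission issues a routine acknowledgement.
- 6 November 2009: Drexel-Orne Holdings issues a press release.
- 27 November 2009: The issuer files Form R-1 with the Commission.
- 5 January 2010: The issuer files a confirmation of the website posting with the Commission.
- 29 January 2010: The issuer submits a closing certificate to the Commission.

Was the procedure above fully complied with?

Step 1: the window is 14–58 days after 2 October 2009 (when the transaction closes), so 16 October 2009 through 29 November 2009; 27 November 2009 falls inside that range.
Step 2: the window is 12–27 days after 27 December 2009 (end of the 30-day hold period, which began when Form R-1 is filed on 27 November 2009), so 8 January 2010 through 23 January 2010; done 5 January 2010 — 3 days before the window opened.

No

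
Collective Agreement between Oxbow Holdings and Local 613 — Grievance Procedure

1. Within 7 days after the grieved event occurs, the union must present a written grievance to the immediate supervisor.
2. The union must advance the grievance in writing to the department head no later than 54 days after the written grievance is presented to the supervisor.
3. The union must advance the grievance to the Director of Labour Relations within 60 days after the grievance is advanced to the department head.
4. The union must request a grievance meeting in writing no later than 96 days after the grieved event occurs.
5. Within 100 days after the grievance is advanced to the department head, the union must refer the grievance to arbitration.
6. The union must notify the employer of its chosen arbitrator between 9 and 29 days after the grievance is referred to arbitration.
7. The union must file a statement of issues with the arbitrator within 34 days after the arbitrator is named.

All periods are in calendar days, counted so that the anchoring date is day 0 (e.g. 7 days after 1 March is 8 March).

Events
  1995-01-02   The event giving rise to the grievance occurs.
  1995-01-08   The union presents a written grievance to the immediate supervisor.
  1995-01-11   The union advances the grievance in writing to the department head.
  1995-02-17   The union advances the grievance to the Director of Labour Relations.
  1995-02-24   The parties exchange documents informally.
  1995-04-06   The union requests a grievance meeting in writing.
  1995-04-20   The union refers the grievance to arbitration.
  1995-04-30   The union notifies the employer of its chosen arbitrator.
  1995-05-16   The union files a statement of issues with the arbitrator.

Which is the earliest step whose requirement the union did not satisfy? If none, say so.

None — every step was satisfied

Step 1 — counting 7 days from 1995-01-02 (when the grieved event occurs) gives a deadline of 1995-01-09; completed 1995-01-08, before the deadline.
Step 2 — counting 54 days from 1995-01-08 (when the written grievance is presented to the supervisor) gives a deadline of 1995-03-03; done 1995-01-11 — timely.
Step 3 — counting 60 days from 1995-01-11 (when the grievance is advanced to the department head) gives a deadline of 1995-03-12; 1995-02-17 is within that limit.
Step 4 — counting 96 days from 1995-01-02 (when the grieved event occurs) gives a deadline of 1995-04-08; done 1995-04-06 — timely.
Step 5 — counting 100 days from 1995-01-11 (when the grievance is advanced to the department head) gives a deadline of 1995-04-21; completed 1995-04-20, before the deadline.
Step 6 — 9 and 29 days from 1995-04-20 (when the grievance is referred to arbitration) are 1995-04-29 and 1995-05-19 respectively; done 1995-04-30, which is between those dates.
Step 7 — counting 34 days from 1995-04-30 (when the arbitrator is named) gives a deadline of 1995-06-03; done 1995-05-16 — timely.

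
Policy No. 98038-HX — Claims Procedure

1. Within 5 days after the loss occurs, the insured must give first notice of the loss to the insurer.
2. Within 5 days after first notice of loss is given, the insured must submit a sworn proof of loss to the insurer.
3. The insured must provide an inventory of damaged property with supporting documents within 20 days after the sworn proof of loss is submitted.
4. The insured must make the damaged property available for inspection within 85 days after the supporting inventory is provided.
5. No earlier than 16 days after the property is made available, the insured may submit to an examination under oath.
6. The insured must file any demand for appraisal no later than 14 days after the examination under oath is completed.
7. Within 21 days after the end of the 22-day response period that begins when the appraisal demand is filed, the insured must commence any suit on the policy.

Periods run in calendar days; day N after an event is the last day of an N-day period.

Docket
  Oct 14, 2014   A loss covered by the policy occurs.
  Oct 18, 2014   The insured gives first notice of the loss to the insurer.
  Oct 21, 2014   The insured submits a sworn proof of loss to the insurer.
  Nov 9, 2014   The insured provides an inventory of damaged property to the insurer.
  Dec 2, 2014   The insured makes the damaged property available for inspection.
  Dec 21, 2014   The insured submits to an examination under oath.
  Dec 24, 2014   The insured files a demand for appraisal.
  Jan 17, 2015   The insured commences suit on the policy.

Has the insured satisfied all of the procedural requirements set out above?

Step 1 — counting 5 days from Oct 14, 2014 (when the loss occurs) gives a deadline of Oct 19, 2014; Oct 18, 2014 is within that limit.
Step 2 — counting 5 days from Oct 18, 2014 (when first notice of loss is given) gives a deadline of Oct 23, 2014; Oct 21, 2014 is within that limit.
Step 3 — counting 20 days from Oct 21, 2014 (when the sworn proof of loss is submitted) gives a deadline of Nov 10, 2014; done Nov 9, 2014 — timely.
Step 4 — counting 85 days from Nov 9, 2014 (when the supporting inventory is provided) gives a deadline of Feb 2, 2015; done Dec 2, 2014 — timely.
Step 5 — must wait 16 days from Dec 2, 2014 (when the property is made available), so not before Dec 18, 2014; done Dec 21, 2014 — permitted.
Step 6 — counting 14 days from Dec 21, 2014 (when the examination under oath is completed) gives a deadline of Jan 4, 2015; Dec 24, 2014 is within that limit.
Step 7 — counting 21 days from Jan 15, 2015 (end of the 22-day response period, which began when the appraisal demand is filed on Dec 24, 2014) gives a deadline of Feb 5, 2015; done Jan 17, 2015 — timely.

Yes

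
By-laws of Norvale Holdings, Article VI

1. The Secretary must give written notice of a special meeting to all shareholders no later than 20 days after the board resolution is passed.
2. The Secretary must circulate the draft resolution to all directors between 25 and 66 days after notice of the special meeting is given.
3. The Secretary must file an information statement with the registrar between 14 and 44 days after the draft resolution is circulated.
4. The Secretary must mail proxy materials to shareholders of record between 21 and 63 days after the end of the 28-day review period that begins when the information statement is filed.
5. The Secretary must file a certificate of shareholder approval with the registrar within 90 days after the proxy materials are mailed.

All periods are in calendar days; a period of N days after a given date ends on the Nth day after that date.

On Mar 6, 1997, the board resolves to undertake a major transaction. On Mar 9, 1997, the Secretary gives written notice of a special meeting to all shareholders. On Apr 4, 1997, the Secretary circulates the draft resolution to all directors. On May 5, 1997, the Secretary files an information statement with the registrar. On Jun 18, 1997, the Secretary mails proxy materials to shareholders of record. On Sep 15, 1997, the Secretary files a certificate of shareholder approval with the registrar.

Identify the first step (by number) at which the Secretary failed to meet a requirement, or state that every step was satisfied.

Step 1 — counting 20 days from Mar 6, 1997 (when the board resolution is passed) gives a deadline of Mar 26, 1997; completed Mar 9, 1997, before the deadline.
Step 2 — 25 and 66 days from Mar 9, 1997 (when notice of the special meeting is given) are Apr 3, 1997 and May 14, 1997 respectively; Apr 4, 1997 falls inside that range.
Step 3 — 14 and 44 days from Apr 4, 1997 (when the draft resolution is circulated) are Apr 18, 1997 and May 18, 1997 respectively; done May 5, 1997 — within the window.
Step 4 — 21 and 63 days from Jun 2, 1997 (end of the 28-day review period, which began when the information statement is filed on May 5, 1997) are Jun 23, 1997 and Aug 4, 1997 respectively; done Jun 18, 1997 — 5 days before the window opened.

Step 4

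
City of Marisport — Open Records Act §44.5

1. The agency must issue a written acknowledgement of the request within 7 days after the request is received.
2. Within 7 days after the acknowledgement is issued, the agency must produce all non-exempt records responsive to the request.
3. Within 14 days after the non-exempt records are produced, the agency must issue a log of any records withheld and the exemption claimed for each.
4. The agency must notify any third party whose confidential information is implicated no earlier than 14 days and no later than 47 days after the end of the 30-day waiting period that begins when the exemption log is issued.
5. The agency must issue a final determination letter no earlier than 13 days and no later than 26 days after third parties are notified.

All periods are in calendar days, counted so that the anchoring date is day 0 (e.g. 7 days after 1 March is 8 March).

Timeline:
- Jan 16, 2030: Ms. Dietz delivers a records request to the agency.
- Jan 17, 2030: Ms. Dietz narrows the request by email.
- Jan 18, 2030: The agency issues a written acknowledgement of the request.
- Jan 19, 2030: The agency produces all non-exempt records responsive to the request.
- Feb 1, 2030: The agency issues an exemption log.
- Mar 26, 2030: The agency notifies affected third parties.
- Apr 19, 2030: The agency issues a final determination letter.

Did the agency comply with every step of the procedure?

Step 1 — counting 7 days from Jan 16, 2030 (when the request is received) gives a deadline of Jan 23, 2030; completed Jan 18, 2030, before the deadline.
Step 2 — counting 7 days from Jan 18, 2030 (when the acknowledgement is issued) gives a deadline of Jan 25, 2030; Jan 19, 2030 is within that limit.
Step 3 — counting 14 days from Jan 19, 2030 (when the non-exempt records are produced) gives a deadline of Feb 2, 2030; completed Feb 1, 2030, before the deadline.
Step 4 — 14 and 47 days from Mar 3, 2030 (end of the 30-day waiting period, which began when the exemption log is issued on Feb 1, 2030) are Mar 17, 2030 and Apr 19, 2030 respectively; done Mar 26, 2030 — within the window.
Step 5 — 13 and 26 days from Mar 26, 2030 (when third parties are notified) are Apr 8, 2030 and Apr 21, 2030 respectively; Apr 19, 2030 falls inside that range.

Yes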